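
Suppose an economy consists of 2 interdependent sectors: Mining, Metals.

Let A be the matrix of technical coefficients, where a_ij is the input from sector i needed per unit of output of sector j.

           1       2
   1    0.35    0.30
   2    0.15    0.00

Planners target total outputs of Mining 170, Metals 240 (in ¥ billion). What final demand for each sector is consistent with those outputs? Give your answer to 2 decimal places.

d_1 = 38.50, d_2 = 214.50

I − A =
  [   0.65    -0.30]
  [  -0.15     1.00]
d = (I − A) x:
  d_1 = (+0.65)·170 + (-0.30)·240 = 38.50
  d_2 = (-0.15)·170 + (+1.00)·240 = 214.50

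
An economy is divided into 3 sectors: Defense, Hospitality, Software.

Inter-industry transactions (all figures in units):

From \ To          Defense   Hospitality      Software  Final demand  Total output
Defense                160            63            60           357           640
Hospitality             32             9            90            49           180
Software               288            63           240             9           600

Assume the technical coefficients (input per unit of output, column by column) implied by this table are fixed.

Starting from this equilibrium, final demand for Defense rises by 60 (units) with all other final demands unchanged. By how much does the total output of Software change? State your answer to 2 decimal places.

Δx_3 = 86.27

Technical coefficients a_ij = z_ij / X_j:
  a_11 = 160/640 = 0.25, a_21 = 32/640 = 0.05, a_31 = 288/640 = 0.45
  a_12 = 63/180 = 0.35, a_22 = 9/180 = 0.05, a_32 = 63/180 = 0.35
  a_13 = 60/600 = 0.10, a_23 = 90/600 = 0.15, a_33 = 240/600 = 0.40
I − A =
  [   0.75    -0.35    -0.10]
  [  -0.05     0.95    -0.15]
  [  -0.45    -0.35     0.60]
Cofactors of I−A, C_ij = (−1)^(i+j)·(minor ij) (rows/columns in the sector order above):
  C_11 = (0.95)(0.60) − (-0.15)(-0.35) = 0.5175
  C_12 = −[(-0.05)(0.60) − (-0.15)(-0.45)] = 0.0975
  C_13 = (-0.05)(-0.35) − (0.95)(-0.45) = 0.4450
  C_21 = −[(-0.35)(0.60) − (-0.10)(-0.35)] = 0.2450
  C_22 = (0.75)(0.60) − (-0.10)(-0.45) = 0.4050
  C_23 = −[(0.75)(-0.35) − (-0.35)(-0.45)] = 0.4200
  C_31 = (-0.35)(-0.15) − (-0.10)(0.95) = 0.1475
  C_32 = −[(0.75)(-0.15) − (-0.10)(-0.05)] = 0.1175
  C_33 = (0.75)(0.95) − (-0.35)(-0.05) = 0.6950
det(I−A) = Σ_j (I−A)_1j·C_1j = (0.75)(0.5175) + (-0.35)(0.0975) + (-0.10)(0.4450) = 0.3095
adj(I−A) = Cᵀ =
  [ 0.5175   0.2450   0.1475]
  [ 0.0975   0.4050   0.1175]
  [ 0.4450   0.4200   0.6950]
(I − A)⁻¹ = adj(I−A) / det(I−A) ≈
  [   1.6721     0.7916     0.4766]
  [   0.3150     1.3086     0.3796]
  [   1.4378     1.3570     2.2456]
Δx = (I − A)⁻¹ Δd with Δd having +60 in the Defense component and 0 elsewhere.
So Δx_3 = L_31 · (+60), where L_31 = adj(I−A)_31 / det(I−A) = 0.4450 / 0.3095.
Δx_3 = 0.4450 × (+60) / 0.3095 = 26.70 / 0.3095 ≈ 86.27.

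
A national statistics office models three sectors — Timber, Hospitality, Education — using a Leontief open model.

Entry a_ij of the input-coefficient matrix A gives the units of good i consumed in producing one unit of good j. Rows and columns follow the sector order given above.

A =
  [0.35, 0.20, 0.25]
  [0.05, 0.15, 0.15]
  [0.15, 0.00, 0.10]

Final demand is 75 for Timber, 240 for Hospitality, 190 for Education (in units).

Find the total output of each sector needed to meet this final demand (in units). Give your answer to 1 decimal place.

I − A =
  [   0.65    -0.20    -0.25]
  [  -0.05     0.85    -0.15]
  [  -0.15     0.00     0.90]
Cofactors of I−A, C_ij = (−1)^(i+j)·(minor ij) (rows/columns in the sector order above):
  C_11 = (0.85)(0.90) − (-0.15)(0.00) = 0.7650
  C_12 = −[(-0.05)(0.90) − (-0.15)(-0.15)] = 0.0675
  C_13 = (-0.05)(0.00) − (0.85)(-0.15) = 0.1275
  C_21 = −[(-0.20)(0.90) − (-0.25)(0.00)] = 0.1800
  C_22 = (0.65)(0.90) − (-0.25)(-0.15) = 0.5475
  C_23 = −[(0.65)(0.00) − (-0.20)(-0.15)] = 0.0300
  C_31 = (-0.20)(-0.15) − (-0.25)(0.85) = 0.2425
  C_32 = −[(0.65)(-0.15) − (-0.25)(-0.05)] = 0.1100
  C_33 = (0.65)(0.85) − (-0.20)(-0.05) = 0.5425
det(I−A) = Σ_j (I−A)_1j·C_1j = (0.65)(0.7650) + (-0.20)(0.0675) + (-0.25)(0.1275) = 0.451875
adj(I−A) = Cᵀ =
  [ 0.7650   0.1800   0.2425]
  [ 0.0675   0.5475   0.1100]
  [ 0.1275   0.0300   0.5425]
(I − A)⁻¹ = adj(I−A) / det(I−A) ≈
  [   1.6929     0.3983     0.5367]
  [   0.1494     1.2116     0.2434]
  [   0.2822     0.0664     1.2006]
x = (I − A)⁻¹ d = adj(I−A)·d / det(I−A), with det(I−A) = 0.451875:
  x_T = (0.7650·75 + 0.1800·240 + 0.2425·190) / 0.451875 = 146.65 / 0.451875 ≈ 324.5
  x_H = (0.0675·75 + 0.5475·240 + 0.1100·190) / 0.451875 = 157.3625 / 0.451875 ≈ 348.2
  x_E = (0.1275·75 + 0.0300·240 + 0.5425·190) / 0.451875 = 119.8375 / 0.451875 ≈ 265.2

x_T = 324.5, x_H = 348.2, x_E = 265.2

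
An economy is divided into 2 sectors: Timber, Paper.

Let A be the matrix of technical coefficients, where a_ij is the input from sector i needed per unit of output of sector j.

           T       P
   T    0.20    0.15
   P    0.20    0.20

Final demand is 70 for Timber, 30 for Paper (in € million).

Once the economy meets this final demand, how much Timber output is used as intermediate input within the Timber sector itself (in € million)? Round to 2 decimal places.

z_TT = 19.84

I − A =
  [   0.80    -0.15]
  [  -0.20     0.80]
det(I−A) = (0.80)(0.80) − (-0.15)(-0.20) = 0.6100
adj(I−A) = [[0.80, 0.15], [0.20, 0.80]]
(I − A)⁻¹ = adj(I−A) / det(I−A) ≈
  [   1.3115     0.2459]
  [   0.3279     1.3115]
First solve x = (I − A)⁻¹ d = adj(I−A)·d / det(I−A); in particular x_T = (0.80·70 + 0.15·30) / 0.6100 = 60.50 / 0.6100 ≈ 99.1803.
Intermediate flow from T to T: z_TT = a_TT · x_T = 0.20 × 60.50 / 0.6100 = 12.10 / 0.6100 ≈ 19.84.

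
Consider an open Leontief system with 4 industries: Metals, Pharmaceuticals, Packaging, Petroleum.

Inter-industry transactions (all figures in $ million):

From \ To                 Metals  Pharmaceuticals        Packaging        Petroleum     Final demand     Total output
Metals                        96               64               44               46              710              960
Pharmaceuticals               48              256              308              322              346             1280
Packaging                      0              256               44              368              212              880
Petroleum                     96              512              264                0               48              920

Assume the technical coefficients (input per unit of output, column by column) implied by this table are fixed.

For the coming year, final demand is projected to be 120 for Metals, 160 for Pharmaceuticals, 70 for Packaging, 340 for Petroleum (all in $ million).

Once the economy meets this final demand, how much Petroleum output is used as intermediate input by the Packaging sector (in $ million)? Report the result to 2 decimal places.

z_43 = 196.79

Technical coefficients a_ij = z_ij / X_j:
  a_11 = 96/960 = 0.10, a_21 = 48/960 = 0.05, a_31 = 0/960 = 0.00, a_41 = 96/960 = 0.10
  a_12 = 64/1280 = 0.05, a_22 = 256/1280 = 0.20, a_32 = 256/1280 = 0.20, a_42 = 512/1280 = 0.40
  a_13 = 44/880 = 0.05, a_23 = 308/880 = 0.35, a_33 = 44/880 = 0.05, a_43 = 264/880 = 0.30
  a_14 = 46/920 = 0.05, a_24 = 322/920 = 0.35, a_34 = 368/920 = 0.40, a_44 = 0/920 = 0.00
I − A =
  [   0.90    -0.05    -0.05    -0.05]
  [  -0.05     0.80    -0.35    -0.35]
  [   0.00    -0.20     0.95    -0.40]
  [  -0.10    -0.40    -0.30     1.00]
Compute the cofactors C_ij = (−1)^(i+j)·(3×3 minor ij) of I−A; the adjugate is their transpose:
adj(I−A) = Cᵀ =
  [ 0.384000   0.081500   0.074750   0.077625]
  [ 0.088750   0.740250   0.412750   0.428625]
  [ 0.057000   0.325000   0.584750   0.350500]
  [ 0.091000   0.401750   0.348000   0.618125]
det(I−A) = Σ_j (I−A)_1j·C_1j = (0.90)(0.384000) + (-0.05)(0.088750) + (-0.05)(0.057000) + (-0.05)(0.091000) = 0.3337625
(I − A)⁻¹ = adj(I−A) / det(I−A) ≈
  [   1.1505     0.2442     0.2240     0.2326]
  [   0.2659     2.2179     1.2367     1.2842]
  [   0.1708     0.9737     1.7520     1.0501]
  [   0.2726     1.2037     1.0427     1.8520]
First solve x = (I − A)⁻¹ d = adj(I−A)·d / det(I−A); in particular x_3 = (0.057000·120 + 0.325000·160 + 0.584750·70 + 0.350500·340) / 0.3337625 = 218.9425 / 0.3337625 ≈ 655.9829.
Intermediate flow from 4 to 3: z_43 = a_43 · x_3 = 0.30 × 218.9425 / 0.3337625 = 65.68275 / 0.3337625 ≈ 196.79.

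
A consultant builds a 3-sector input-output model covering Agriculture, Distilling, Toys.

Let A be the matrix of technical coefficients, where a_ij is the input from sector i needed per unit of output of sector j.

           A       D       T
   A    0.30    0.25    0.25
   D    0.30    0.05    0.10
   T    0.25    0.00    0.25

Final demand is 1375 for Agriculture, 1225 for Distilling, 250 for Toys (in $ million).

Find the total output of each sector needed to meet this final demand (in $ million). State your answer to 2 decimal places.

x_A = 3383.08, x_D = 2511.61, x_T = 1461.03

I − A =
  [   0.70    -0.25    -0.25]
  [  -0.30     0.95    -0.10]
  [  -0.25     0.00     0.75]
Cofactors of I−A, C_ij = (−1)^(i+j)·(minor ij) (rows/columns in the sector order above):
  C_11 = (0.95)(0.75) − (-0.10)(0.00) = 0.7125
  C_12 = −[(-0.30)(0.75) − (-0.10)(-0.25)] = 0.2500
  C_13 = (-0.30)(0.00) − (0.95)(-0.25) = 0.2375
  C_21 = −[(-0.25)(0.75) − (-0.25)(0.00)] = 0.1875
  C_22 = (0.70)(0.75) − (-0.25)(-0.25) = 0.4625
  C_23 = −[(0.70)(0.00) − (-0.25)(-0.25)] = 0.0625
  C_31 = (-0.25)(-0.10) − (-0.25)(0.95) = 0.2625
  C_32 = −[(0.70)(-0.10) − (-0.25)(-0.30)] = 0.1450
  C_33 = (0.70)(0.95) − (-0.25)(-0.30) = 0.5900
det(I−A) = Σ_j (I−A)_1j·C_1j = (0.70)(0.7125) + (-0.25)(0.2500) + (-0.25)(0.2375) = 0.376875
adj(I−A) = Cᵀ =
  [ 0.7125   0.1875   0.2625]
  [ 0.2500   0.4625   0.1450]
  [ 0.2375   0.0625   0.5900]
(I − A)⁻¹ = adj(I−A) / det(I−A) ≈
  [   1.8905     0.4975     0.6965]
  [   0.6633     1.2272     0.3847]
  [   0.6302     0.1658     1.5655]
x = (I − A)⁻¹ d = adj(I−A)·d / det(I−A), with det(I−A) = 0.376875:
  x_A = (0.7125·1375 + 0.1875·1225 + 0.2625·250) / 0.376875 = 1275.00 / 0.376875 ≈ 3383.08
  x_D = (0.2500·1375 + 0.4625·1225 + 0.1450·250) / 0.376875 = 946.5625 / 0.376875 ≈ 2511.61
  x_T = (0.2375·1375 + 0.0625·1225 + 0.5900·250) / 0.376875 = 550.625 / 0.376875 ≈ 1461.03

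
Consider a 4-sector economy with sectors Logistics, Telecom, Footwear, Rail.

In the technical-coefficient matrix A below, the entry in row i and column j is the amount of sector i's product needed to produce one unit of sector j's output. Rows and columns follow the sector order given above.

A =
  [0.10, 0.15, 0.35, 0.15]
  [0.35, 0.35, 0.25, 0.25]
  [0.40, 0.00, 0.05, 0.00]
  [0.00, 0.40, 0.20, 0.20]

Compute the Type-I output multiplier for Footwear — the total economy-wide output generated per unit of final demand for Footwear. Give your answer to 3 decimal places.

m_F = 5.259

I − A =
  [   0.90    -0.15    -0.35    -0.15]
  [  -0.35     0.65    -0.25    -0.25]
  [  -0.40     0.00     0.95     0.00]
  [   0.00    -0.40    -0.20     0.80]
Compute the cofactors C_ij = (−1)^(i+j)·(3×3 minor ij) of I−A; the adjugate is their transpose:
adj(I−A) = Cᵀ =
  [ 0.399000   0.171000   0.219000   0.128250]
  [ 0.366000   0.560000   0.333500   0.243625]
  [ 0.168000   0.072000   0.315000   0.054000]
  [ 0.225000   0.298000   0.245500   0.399875]
det(I−A) = Σ_j (I−A)_1j·C_1j = (0.90)(0.399000) + (-0.15)(0.366000) + (-0.35)(0.168000) + (-0.15)(0.225000) = 0.21165
(I − A)⁻¹ = adj(I−A) / det(I−A) ≈
  [   1.8852     0.8079     1.0347     0.6060]
  [   1.7293     2.6459     1.5757     1.1511]
  [   0.7938     0.3402     1.4883     0.2551]
  [   1.0631     1.4080     1.1599     1.8893]
The output multiplier for sector j is the column-j sum of the Leontief inverse (I − A)⁻¹ = adj(I−A) / det(I−A).
Column F of adj(I−A): (0.219000, 0.333500, 0.315000, 0.245500); det(I−A) = 0.21165.
m_F = (0.219000 + 0.333500 + 0.315000 + 0.245500) / 0.21165 = 1.113 / 0.21165 ≈ 5.259.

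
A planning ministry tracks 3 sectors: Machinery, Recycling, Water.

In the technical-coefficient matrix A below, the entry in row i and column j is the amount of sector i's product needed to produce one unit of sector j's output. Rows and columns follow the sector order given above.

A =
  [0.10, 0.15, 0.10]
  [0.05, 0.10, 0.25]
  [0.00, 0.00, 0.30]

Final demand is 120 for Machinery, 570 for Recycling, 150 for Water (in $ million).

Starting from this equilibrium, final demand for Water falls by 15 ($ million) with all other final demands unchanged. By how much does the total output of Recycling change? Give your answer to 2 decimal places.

I − A =
  [   0.90    -0.15    -0.10]
  [  -0.05     0.90    -0.25]
  [   0.00     0.00     0.70]
Cofactors of I−A, C_ij = (−1)^(i+j)·(minor ij) (rows/columns in the sector order above):
  C_11 = (0.90)(0.70) − (-0.25)(0.00) = 0.6300
  C_12 = −[(-0.05)(0.70) − (-0.25)(0.00)] = 0.0350
  C_13 = (-0.05)(0.00) − (0.90)(0.00) = 0.0000
  C_21 = −[(-0.15)(0.70) − (-0.10)(0.00)] = 0.1050
  C_22 = (0.90)(0.70) − (-0.10)(0.00) = 0.6300
  C_23 = −[(0.90)(0.00) − (-0.15)(0.00)] = 0.0000
  C_31 = (-0.15)(-0.25) − (-0.10)(0.90) = 0.1275
  C_32 = −[(0.90)(-0.25) − (-0.10)(-0.05)] = 0.2300
  C_33 = (0.90)(0.90) − (-0.15)(-0.05) = 0.8025
det(I−A) = Σ_j (I−A)_1j·C_1j = (0.90)(0.6300) + (-0.15)(0.0350) + (-0.10)(0.0000) = 0.56175
adj(I−A) = Cᵀ =
  [ 0.6300   0.1050   0.1275]
  [ 0.0350   0.6300   0.2300]
  [ 0.0000   0.0000   0.8025]
(I − A)⁻¹ = adj(I−A) / det(I−A) ≈
  [   1.1215     0.1869     0.2270]
  [   0.0623     1.1215     0.4094]
  [   0.0000     0.0000     1.4286]
Δx = (I − A)⁻¹ Δd with Δd having -15 in the Water component and 0 elsewhere.
So Δx_2 = L_23 · (-15), where L_23 = adj(I−A)_23 / det(I−A) = 0.2300 / 0.56175.
Δx_2 = 0.2300 × (-15) / 0.56175 = -3.45 / 0.56175 ≈ -6.14.

Δx_2 = -6.14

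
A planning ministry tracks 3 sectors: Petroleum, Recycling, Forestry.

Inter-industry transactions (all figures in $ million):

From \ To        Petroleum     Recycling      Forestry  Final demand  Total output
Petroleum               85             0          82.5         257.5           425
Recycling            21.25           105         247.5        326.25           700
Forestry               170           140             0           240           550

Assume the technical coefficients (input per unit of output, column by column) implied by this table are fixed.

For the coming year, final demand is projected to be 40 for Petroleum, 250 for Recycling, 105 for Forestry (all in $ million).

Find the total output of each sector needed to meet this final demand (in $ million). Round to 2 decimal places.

x_P = 92.33, x_R = 419.06, x_F = 225.74

Technical coefficients a_ij = z_ij / X_j:
  a_PP = 85/425 = 0.20, a_RP = 21.25/425 = 0.05, a_FP = 170/425 = 0.40
  a_PR = 0/700 = 0.00, a_RR = 105/700 = 0.15, a_FR = 140/700 = 0.20
  a_PF = 82.5/550 = 0.15, a_RF = 247.5/550 = 0.45, a_FF = 0/550 = 0.00
I − A =
  [   0.80     0.00    -0.15]
  [  -0.05     0.85    -0.45]
  [  -0.40    -0.20     1.00]
Cofactors of I−A, C_ij = (−1)^(i+j)·(minor ij) (rows/columns in the sector order above):
  C_11 = (0.85)(1.00) − (-0.45)(-0.20) = 0.7600
  C_12 = −[(-0.05)(1.00) − (-0.45)(-0.40)] = 0.2300
  C_13 = (-0.05)(-0.20) − (0.85)(-0.40) = 0.3500
  C_21 = −[(0.00)(1.00) − (-0.15)(-0.20)] = 0.0300
  C_22 = (0.80)(1.00) − (-0.15)(-0.40) = 0.7400
  C_23 = −[(0.80)(-0.20) − (0.00)(-0.40)] = 0.1600
  C_31 = (0.00)(-0.45) − (-0.15)(0.85) = 0.1275
  C_32 = −[(0.80)(-0.45) − (-0.15)(-0.05)] = 0.3675
  C_33 = (0.80)(0.85) − (0.00)(-0.05) = 0.6800
det(I−A) = Σ_j (I−A)_1j·C_1j = (0.80)(0.7600) + (0.00)(0.2300) + (-0.15)(0.3500) = 0.5555
adj(I−A) = Cᵀ =
  [ 0.7600   0.0300   0.1275]
  [ 0.2300   0.7400   0.3675]
  [ 0.3500   0.1600   0.6800]
(I − A)⁻¹ = adj(I−A) / det(I−A) ≈
  [   1.3681     0.0540     0.2295]
  [   0.4140     1.3321     0.6616]
  [   0.6301     0.2880     1.2241]
x = (I − A)⁻¹ d = adj(I−A)·d / det(I−A), with det(I−A) = 0.5555:
  x_P = (0.7600·40 + 0.0300·250 + 0.1275·105) / 0.5555 = 51.2875 / 0.5555 ≈ 92.33
  x_R = (0.2300·40 + 0.7400·250 + 0.3675·105) / 0.5555 = 232.7875 / 0.5555 ≈ 419.06
  x_F = (0.3500·40 + 0.1600·250 + 0.6800·105) / 0.5555 = 125.40 / 0.5555 ≈ 225.74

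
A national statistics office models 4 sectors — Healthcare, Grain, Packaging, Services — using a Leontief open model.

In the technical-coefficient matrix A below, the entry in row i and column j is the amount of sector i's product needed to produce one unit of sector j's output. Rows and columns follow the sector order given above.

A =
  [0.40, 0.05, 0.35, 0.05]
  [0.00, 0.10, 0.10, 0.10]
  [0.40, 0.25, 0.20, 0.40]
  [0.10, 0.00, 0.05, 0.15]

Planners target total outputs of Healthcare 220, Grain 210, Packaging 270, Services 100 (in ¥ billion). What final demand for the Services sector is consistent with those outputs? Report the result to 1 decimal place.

d_S = 49.5

I − A =
  [   0.60    -0.05    -0.35    -0.05]
  [   0.00     0.90    -0.10    -0.10]
  [  -0.40    -0.25     0.80    -0.40]
  [  -0.10     0.00    -0.05     0.85]
d = (I − A) x:
  d_H = (+0.60)·220 + (-0.05)·210 + (-0.35)·270 + (-0.05)·100 = 22.0
  d_G = (+0.00)·220 + (+0.90)·210 + (-0.10)·270 + (-0.10)·100 = 152.0
  d_P = (-0.40)·220 + (-0.25)·210 + (+0.80)·270 + (-0.40)·100 = 35.5
  d_S = (-0.10)·220 + (+0.00)·210 + (-0.05)·270 + (+0.85)·100 = 49.5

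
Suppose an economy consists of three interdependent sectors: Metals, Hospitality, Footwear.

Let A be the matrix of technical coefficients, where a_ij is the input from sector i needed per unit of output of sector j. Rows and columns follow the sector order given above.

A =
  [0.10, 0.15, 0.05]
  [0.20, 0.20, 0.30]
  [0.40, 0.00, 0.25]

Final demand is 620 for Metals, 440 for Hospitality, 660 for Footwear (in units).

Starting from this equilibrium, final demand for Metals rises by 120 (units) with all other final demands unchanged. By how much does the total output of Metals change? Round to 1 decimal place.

Δx_M = 148.9

I − A =
  [   0.90    -0.15    -0.05]
  [  -0.20     0.80    -0.30]
  [  -0.40     0.00     0.75]
Cofactors of I−A, C_ij = (−1)^(i+j)·(minor ij) (rows/columns in the sector order above):
  C_11 = (0.80)(0.75) − (-0.30)(0.00) = 0.6000
  C_12 = −[(-0.20)(0.75) − (-0.30)(-0.40)] = 0.2700
  C_13 = (-0.20)(0.00) − (0.80)(-0.40) = 0.3200
  C_21 = −[(-0.15)(0.75) − (-0.05)(0.00)] = 0.1125
  C_22 = (0.90)(0.75) − (-0.05)(-0.40) = 0.6550
  C_23 = −[(0.90)(0.00) − (-0.15)(-0.40)] = 0.0600
  C_31 = (-0.15)(-0.30) − (-0.05)(0.80) = 0.0850
  C_32 = −[(0.90)(-0.30) − (-0.05)(-0.20)] = 0.2800
  C_33 = (0.90)(0.80) − (-0.15)(-0.20) = 0.6900
det(I−A) = Σ_j (I−A)_1j·C_1j = (0.90)(0.6000) + (-0.15)(0.2700) + (-0.05)(0.3200) = 0.4835
adj(I−A) = Cᵀ =
  [ 0.6000   0.1125   0.0850]
  [ 0.2700   0.6550   0.2800]
  [ 0.3200   0.0600   0.6900]
(I − A)⁻¹ = adj(I−A) / det(I−A) ≈
  [   1.2410     0.2327     0.1758]
  [   0.5584     1.3547     0.5791]
  [   0.6618     0.1241     1.4271]
Δx = (I − A)⁻¹ Δd with Δd having +120 in the Metals component and 0 elsewhere.
So Δx_M = L_MM · (+120), where L_MM = adj(I−A)_MM / det(I−A) = 0.6000 / 0.4835.
Δx_M = 0.6000 × (+120) / 0.4835 = 72.00 / 0.4835 ≈ 148.9.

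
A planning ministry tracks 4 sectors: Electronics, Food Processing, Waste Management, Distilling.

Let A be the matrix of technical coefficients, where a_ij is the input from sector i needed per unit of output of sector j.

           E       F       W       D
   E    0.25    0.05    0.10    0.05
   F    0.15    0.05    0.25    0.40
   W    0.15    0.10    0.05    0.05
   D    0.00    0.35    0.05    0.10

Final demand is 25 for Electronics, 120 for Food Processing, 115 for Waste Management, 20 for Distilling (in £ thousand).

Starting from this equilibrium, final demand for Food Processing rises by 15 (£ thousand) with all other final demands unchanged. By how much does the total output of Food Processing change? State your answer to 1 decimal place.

I − A =
  [   0.75    -0.05    -0.10    -0.05]
  [  -0.15     0.95    -0.25    -0.40]
  [  -0.15    -0.10     0.95    -0.05]
  [   0.00    -0.35    -0.05     0.90]
Compute the cofactors C_ij = (−1)^(i+j)·(3×3 minor ij) of I−A; the adjugate is their transpose:
adj(I−A) = Cᵀ =
  [ 0.648000   0.070250   0.090500   0.072250]
  [ 0.164625   0.625500   0.197625   0.298125]
  [ 0.123375   0.090000   0.526875   0.076125]
  [ 0.070875   0.248250   0.106125   0.633375]
det(I−A) = Σ_j (I−A)_1j·C_1j = (0.75)(0.648000) + (-0.05)(0.164625) + (-0.10)(0.123375) + (-0.05)(0.070875) = 0.4618875
(I − A)⁻¹ = adj(I−A) / det(I−A) ≈
  [   1.4029     0.1521     0.1959     0.1564]
  [   0.3564     1.3542     0.4279     0.6454]
  [   0.2671     0.1949     1.1407     0.1648]
  [   0.1534     0.5375     0.2298     1.3713]
Δx = (I − A)⁻¹ Δd with Δd having +15 in the Food Processing component and 0 elsewhere.
So Δx_F = L_FF · (+15), where L_FF = adj(I−A)_FF / det(I−A) = 0.625500 / 0.4618875.
Δx_F = 0.625500 × (+15) / 0.4618875 = 9.3825 / 0.4618875 ≈ 20.3.

Δx_F = 20.3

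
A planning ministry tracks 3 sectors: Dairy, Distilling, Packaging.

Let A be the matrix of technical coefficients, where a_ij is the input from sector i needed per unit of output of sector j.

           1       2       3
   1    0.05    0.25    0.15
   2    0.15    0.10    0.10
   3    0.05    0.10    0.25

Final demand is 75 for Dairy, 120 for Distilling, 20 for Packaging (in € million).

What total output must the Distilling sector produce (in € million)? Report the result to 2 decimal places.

I − A =
  [   0.95    -0.25    -0.15]
  [  -0.15     0.90    -0.10]
  [  -0.05    -0.10     0.75]
Cofactors of I−A, C_ij = (−1)^(i+j)·(minor ij) (rows/columns in the sector order above):
  C_11 = (0.90)(0.75) − (-0.10)(-0.10) = 0.6650
  C_12 = −[(-0.15)(0.75) − (-0.10)(-0.05)] = 0.1175
  C_13 = (-0.15)(-0.10) − (0.90)(-0.05) = 0.0600
  C_21 = −[(-0.25)(0.75) − (-0.15)(-0.10)] = 0.2025
  C_22 = (0.95)(0.75) − (-0.15)(-0.05) = 0.7050
  C_23 = −[(0.95)(-0.10) − (-0.25)(-0.05)] = 0.1075
  C_31 = (-0.25)(-0.10) − (-0.15)(0.90) = 0.1600
  C_32 = −[(0.95)(-0.10) − (-0.15)(-0.15)] = 0.1175
  C_33 = (0.95)(0.90) − (-0.25)(-0.15) = 0.8175
det(I−A) = Σ_j (I−A)_1j·C_1j = (0.95)(0.6650) + (-0.25)(0.1175) + (-0.15)(0.0600) = 0.593375
adj(I−A) = Cᵀ =
  [ 0.6650   0.2025   0.1600]
  [ 0.1175   0.7050   0.1175]
  [ 0.0600   0.1075   0.8175]
(I − A)⁻¹ = adj(I−A) / det(I−A) ≈
  [   1.1207     0.3413     0.2696]
  [   0.1980     1.1881     0.1980]
  [   0.1011     0.1812     1.3777]
x = (I − A)⁻¹ d = adj(I−A)·d / det(I−A), with det(I−A) = 0.593375:
  x_1 = (0.6650·75 + 0.2025·120 + 0.1600·20) / 0.593375 = 77.375 / 0.593375 ≈ 130.40
  x_2 = (0.1175·75 + 0.7050·120 + 0.1175·20) / 0.593375 = 95.7625 / 0.593375 ≈ 161.39
  x_3 = (0.0600·75 + 0.1075·120 + 0.8175·20) / 0.593375 = 33.75 / 0.593375 ≈ 56.88

x_2 = 161.39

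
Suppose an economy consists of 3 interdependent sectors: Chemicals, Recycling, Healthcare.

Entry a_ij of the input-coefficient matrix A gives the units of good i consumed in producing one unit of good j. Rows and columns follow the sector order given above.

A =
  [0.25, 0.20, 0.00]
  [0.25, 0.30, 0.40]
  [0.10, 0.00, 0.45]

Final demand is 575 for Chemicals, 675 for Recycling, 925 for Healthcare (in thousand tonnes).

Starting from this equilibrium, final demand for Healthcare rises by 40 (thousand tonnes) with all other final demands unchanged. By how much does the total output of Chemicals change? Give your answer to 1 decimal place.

Δx_C = 12.6

I − A =
  [   0.75    -0.20     0.00]
  [  -0.25     0.70    -0.40]
  [  -0.10     0.00     0.55]
Cofactors of I−A, C_ij = (−1)^(i+j)·(minor ij) (rows/columns in the sector order above):
  C_11 = (0.70)(0.55) − (-0.40)(0.00) = 0.3850
  C_12 = −[(-0.25)(0.55) − (-0.40)(-0.10)] = 0.1775
  C_13 = (-0.25)(0.00) − (0.70)(-0.10) = 0.0700
  C_21 = −[(-0.20)(0.55) − (0.00)(0.00)] = 0.1100
  C_22 = (0.75)(0.55) − (0.00)(-0.10) = 0.4125
  C_23 = −[(0.75)(0.00) − (-0.20)(-0.10)] = 0.0200
  C_31 = (-0.20)(-0.40) − (0.00)(0.70) = 0.0800
  C_32 = −[(0.75)(-0.40) − (0.00)(-0.25)] = 0.3000
  C_33 = (0.75)(0.70) − (-0.20)(-0.25) = 0.4750
det(I−A) = Σ_j (I−A)_1j·C_1j = (0.75)(0.3850) + (-0.20)(0.1775) + (0.00)(0.0700) = 0.25325
adj(I−A) = Cᵀ =
  [ 0.3850   0.1100   0.0800]
  [ 0.1775   0.4125   0.3000]
  [ 0.0700   0.0200   0.4750]
(I − A)⁻¹ = adj(I−A) / det(I−A) ≈
  [   1.5202     0.4344     0.3159]
  [   0.7009     1.6288     1.1846]
  [   0.2764     0.0790     1.8756]
Δx = (I − A)⁻¹ Δd with Δd having +40 in the Healthcare component and 0 elsewhere.
So Δx_C = L_CH · (+40), where L_CH = adj(I−A)_CH / det(I−A) = 0.0800 / 0.25325.
Δx_C = 0.0800 × (+40) / 0.25325 = 3.20 / 0.25325 ≈ 12.6.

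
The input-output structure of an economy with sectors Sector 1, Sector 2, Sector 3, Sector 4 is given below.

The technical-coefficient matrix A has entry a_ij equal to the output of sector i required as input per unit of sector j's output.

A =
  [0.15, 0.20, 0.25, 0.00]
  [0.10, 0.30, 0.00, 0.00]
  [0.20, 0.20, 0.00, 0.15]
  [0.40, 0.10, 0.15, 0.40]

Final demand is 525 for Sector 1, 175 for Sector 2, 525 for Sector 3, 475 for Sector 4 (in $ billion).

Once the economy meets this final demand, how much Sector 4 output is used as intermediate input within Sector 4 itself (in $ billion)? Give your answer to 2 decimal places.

I − A =
  [   0.85    -0.20    -0.25     0.00]
  [  -0.10     0.70     0.00     0.00]
  [  -0.20    -0.20     1.00    -0.15]
  [  -0.40    -0.10    -0.15     0.60]
Compute the cofactors C_ij = (−1)^(i+j)·(3×3 minor ij) of I−A; the adjugate is their transpose:
adj(I−A) = Cᵀ =
  [ 0.404250   0.149250   0.105000   0.026250]
  [ 0.057750   0.445875   0.015000   0.003750]
  [ 0.139500   0.150750   0.345000   0.086250]
  [ 0.314000   0.211500   0.158750   0.535000]
det(I−A) = Σ_j (I−A)_1j·C_1j = (0.85)(0.404250) + (-0.20)(0.057750) + (-0.25)(0.139500) + (0.00)(0.314000) = 0.2971875
(I − A)⁻¹ = adj(I−A) / det(I−A) ≈
  [   1.3603     0.5022     0.3533     0.0883]
  [   0.1943     1.5003     0.0505     0.0126]
  [   0.4694     0.5073     1.1609     0.2902]
  [   1.0566     0.7117     0.5342     1.8002]
First solve x = (I − A)⁻¹ d = adj(I−A)·d / det(I−A); in particular x_4 = (0.314000·525 + 0.211500·175 + 0.158750·525 + 0.535000·475) / 0.2971875 = 539.33125 / 0.2971875 ≈ 1814.7844.
Intermediate flow from 4 to 4: z_44 = a_44 · x_4 = 0.40 × 539.33125 / 0.2971875 = 215.7325 / 0.2971875 ≈ 725.91.

z_44 = 725.91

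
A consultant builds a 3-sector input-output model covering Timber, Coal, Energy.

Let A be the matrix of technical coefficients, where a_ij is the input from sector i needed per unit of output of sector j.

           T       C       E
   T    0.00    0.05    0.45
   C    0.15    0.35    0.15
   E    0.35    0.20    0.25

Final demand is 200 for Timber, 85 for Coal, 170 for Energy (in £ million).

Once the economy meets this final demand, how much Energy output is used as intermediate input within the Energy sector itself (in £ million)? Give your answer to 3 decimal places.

z_EE = 134.393

I − A =
  [   1.00    -0.05    -0.45]
  [  -0.15     0.65    -0.15]
  [  -0.35    -0.20     0.75]
Cofactors of I−A, C_ij = (−1)^(i+j)·(minor ij) (rows/columns in the sector order above):
  C_11 = (0.65)(0.75) − (-0.15)(-0.20) = 0.4575
  C_12 = −[(-0.15)(0.75) − (-0.15)(-0.35)] = 0.1650
  C_13 = (-0.15)(-0.20) − (0.65)(-0.35) = 0.2575
  C_21 = −[(-0.05)(0.75) − (-0.45)(-0.20)] = 0.1275
  C_22 = (1.00)(0.75) − (-0.45)(-0.35) = 0.5925
  C_23 = −[(1.00)(-0.20) − (-0.05)(-0.35)] = 0.2175
  C_31 = (-0.05)(-0.15) − (-0.45)(0.65) = 0.3000
  C_32 = −[(1.00)(-0.15) − (-0.45)(-0.15)] = 0.2175
  C_33 = (1.00)(0.65) − (-0.05)(-0.15) = 0.6425
det(I−A) = Σ_j (I−A)_1j·C_1j = (1.00)(0.4575) + (-0.05)(0.1650) + (-0.45)(0.2575) = 0.333375
adj(I−A) = Cᵀ =
  [ 0.4575   0.1275   0.3000]
  [ 0.1650   0.5925   0.2175]
  [ 0.2575   0.2175   0.6425]
(I − A)⁻¹ = adj(I−A) / det(I−A) ≈
  [   1.3723     0.3825     0.8999]
  [   0.4949     1.7773     0.6524]
  [   0.7724     0.6524     1.9273]
First solve x = (I − A)⁻¹ d = adj(I−A)·d / det(I−A); in particular x_E = (0.2575·200 + 0.2175·85 + 0.6425·170) / 0.333375 = 179.2125 / 0.333375 ≈ 537.57030.
Intermediate flow from E to E: z_EE = a_EE · x_E = 0.25 × 179.2125 / 0.333375 = 44.803125 / 0.333375 ≈ 134.393.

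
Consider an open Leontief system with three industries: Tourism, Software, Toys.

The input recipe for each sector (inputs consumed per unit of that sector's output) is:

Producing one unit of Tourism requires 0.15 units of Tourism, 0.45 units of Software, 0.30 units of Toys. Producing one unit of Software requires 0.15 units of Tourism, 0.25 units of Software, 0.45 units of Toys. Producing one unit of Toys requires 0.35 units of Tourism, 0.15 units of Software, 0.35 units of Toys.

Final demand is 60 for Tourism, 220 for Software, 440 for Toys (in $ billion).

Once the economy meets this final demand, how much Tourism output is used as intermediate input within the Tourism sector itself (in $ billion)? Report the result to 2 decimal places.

z_11 = 197.80

I − A =
  [   0.85    -0.15    -0.35]
  [  -0.45     0.75    -0.15]
  [  -0.30    -0.45     0.65]
Cofactors of I−A, C_ij = (−1)^(i+j)·(minor ij) (rows/columns in the sector order above):
  C_11 = (0.75)(0.65) − (-0.15)(-0.45) = 0.4200
  C_12 = −[(-0.45)(0.65) − (-0.15)(-0.30)] = 0.3375
  C_13 = (-0.45)(-0.45) − (0.75)(-0.30) = 0.4275
  C_21 = −[(-0.15)(0.65) − (-0.35)(-0.45)] = 0.2550
  C_22 = (0.85)(0.65) − (-0.35)(-0.30) = 0.4475
  C_23 = −[(0.85)(-0.45) − (-0.15)(-0.30)] = 0.4275
  C_31 = (-0.15)(-0.15) − (-0.35)(0.75) = 0.2850
  C_32 = −[(0.85)(-0.15) − (-0.35)(-0.45)] = 0.2850
  C_33 = (0.85)(0.75) − (-0.15)(-0.45) = 0.5700
det(I−A) = Σ_j (I−A)_1j·C_1j = (0.85)(0.4200) + (-0.15)(0.3375) + (-0.35)(0.4275) = 0.15675
adj(I−A) = Cᵀ =
  [ 0.4200   0.2550   0.2850]
  [ 0.3375   0.4475   0.2850]
  [ 0.4275   0.4275   0.5700]
(I − A)⁻¹ = adj(I−A) / det(I−A) ≈
  [   2.6794     1.6268     1.8182]
  [   2.1531     2.8549     1.8182]
  [   2.7273     2.7273     3.6364]
First solve x = (I − A)⁻¹ d = adj(I−A)·d / det(I−A); in particular x_1 = (0.4200·60 + 0.2550·220 + 0.2850·440) / 0.15675 = 206.70 / 0.15675 ≈ 1318.6603.
Intermediate flow from 1 to 1: z_11 = a_11 · x_1 = 0.15 × 206.70 / 0.15675 = 31.005 / 0.15675 ≈ 197.80.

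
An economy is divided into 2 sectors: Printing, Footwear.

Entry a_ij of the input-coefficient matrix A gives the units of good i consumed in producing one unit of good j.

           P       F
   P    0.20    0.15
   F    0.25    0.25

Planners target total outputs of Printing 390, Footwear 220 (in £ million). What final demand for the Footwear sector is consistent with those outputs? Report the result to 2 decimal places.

d_F = 67.50

I − A =
  [   0.80    -0.15]
  [  -0.25     0.75]
d = (I − A) x:
  d_P = (+0.80)·390 + (-0.15)·220 = 279.00
  d_F = (-0.25)·390 + (+0.75)·220 = 67.50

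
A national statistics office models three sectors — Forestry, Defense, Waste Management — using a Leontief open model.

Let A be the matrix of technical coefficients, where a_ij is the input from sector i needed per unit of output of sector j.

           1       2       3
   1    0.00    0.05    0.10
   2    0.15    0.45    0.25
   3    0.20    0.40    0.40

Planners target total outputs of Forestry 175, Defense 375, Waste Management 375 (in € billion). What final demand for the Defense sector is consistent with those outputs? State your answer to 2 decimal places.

d_2 = 86.25

I − A =
  [   1.00    -0.05    -0.10]
  [  -0.15     0.55    -0.25]
  [  -0.20    -0.40     0.60]
d = (I − A) x:
  d_1 = (+1.00)·175 + (-0.05)·375 + (-0.10)·375 = 118.75
  d_2 = (-0.15)·175 + (+0.55)·375 + (-0.25)·375 = 86.25
  d_3 = (-0.20)·175 + (-0.40)·375 + (+0.60)·375 = 40.00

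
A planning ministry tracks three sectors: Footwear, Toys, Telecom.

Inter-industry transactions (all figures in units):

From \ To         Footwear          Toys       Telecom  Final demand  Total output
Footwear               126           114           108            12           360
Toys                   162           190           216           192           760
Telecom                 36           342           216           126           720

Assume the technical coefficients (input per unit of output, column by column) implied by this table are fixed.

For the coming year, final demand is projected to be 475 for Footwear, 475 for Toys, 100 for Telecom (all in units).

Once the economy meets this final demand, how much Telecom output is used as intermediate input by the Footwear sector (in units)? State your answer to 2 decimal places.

Technical coefficients a_ij = z_ij / X_j:
  a_11 = 126/360 = 0.35, a_21 = 162/360 = 0.45, a_31 = 36/360 = 0.10
  a_12 = 114/760 = 0.15, a_22 = 190/760 = 0.25, a_32 = 342/760 = 0.45
  a_13 = 108/720 = 0.15, a_23 = 216/720 = 0.30, a_33 = 216/720 = 0.30
I − A =
  [   0.65    -0.15    -0.15]
  [  -0.45     0.75    -0.30]
  [  -0.10    -0.45     0.70]
Cofactors of I−A, C_ij = (−1)^(i+j)·(minor ij) (rows/columns in the sector order above):
  C_11 = (0.75)(0.70) − (-0.30)(-0.45) = 0.3900
  C_12 = −[(-0.45)(0.70) − (-0.30)(-0.10)] = 0.3450
  C_13 = (-0.45)(-0.45) − (0.75)(-0.10) = 0.2775
  C_21 = −[(-0.15)(0.70) − (-0.15)(-0.45)] = 0.1725
  C_22 = (0.65)(0.70) − (-0.15)(-0.10) = 0.4400
  C_23 = −[(0.65)(-0.45) − (-0.15)(-0.10)] = 0.3075
  C_31 = (-0.15)(-0.30) − (-0.15)(0.75) = 0.1575
  C_32 = −[(0.65)(-0.30) − (-0.15)(-0.45)] = 0.2625
  C_33 = (0.65)(0.75) − (-0.15)(-0.45) = 0.4200
det(I−A) = Σ_j (I−A)_1j·C_1j = (0.65)(0.3900) + (-0.15)(0.3450) + (-0.15)(0.2775) = 0.160125
adj(I−A) = Cᵀ =
  [ 0.3900   0.1725   0.1575]
  [ 0.3450   0.4400   0.2625]
  [ 0.2775   0.3075   0.4200]
(I − A)⁻¹ = adj(I−A) / det(I−A) ≈
  [   2.4356     1.0773     0.9836]
  [   2.1546     2.7479     1.6393]
  [   1.7330     1.9204     2.6230]
First solve x = (I − A)⁻¹ d = adj(I−A)·d / det(I−A); in particular x_1 = (0.3900·475 + 0.1725·475 + 0.1575·100) / 0.160125 = 282.9375 / 0.160125 ≈ 1766.9789.
Intermediate flow from 3 to 1: z_31 = a_31 · x_1 = 0.10 × 282.9375 / 0.160125 = 28.29375 / 0.160125 ≈ 176.70.

z_31 = 176.70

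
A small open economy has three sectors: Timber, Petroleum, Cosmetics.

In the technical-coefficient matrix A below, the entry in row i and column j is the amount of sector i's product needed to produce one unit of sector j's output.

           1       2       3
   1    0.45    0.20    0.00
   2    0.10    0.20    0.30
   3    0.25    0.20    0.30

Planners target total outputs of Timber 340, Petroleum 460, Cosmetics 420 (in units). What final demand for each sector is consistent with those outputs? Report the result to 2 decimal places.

d_1 = 95.00, d_2 = 208.00, d_3 = 117.00

I − A =
  [   0.55    -0.20     0.00]
  [  -0.10     0.80    -0.30]
  [  -0.25    -0.20     0.70]
d = (I − A) x:
  d_1 = (+0.55)·340 + (-0.20)·460 + (+0.00)·420 = 95.00
  d_2 = (-0.10)·340 + (+0.80)·460 + (-0.30)·420 = 208.00
  d_3 = (-0.25)·340 + (-0.20)·460 + (+0.70)·420 = 117.00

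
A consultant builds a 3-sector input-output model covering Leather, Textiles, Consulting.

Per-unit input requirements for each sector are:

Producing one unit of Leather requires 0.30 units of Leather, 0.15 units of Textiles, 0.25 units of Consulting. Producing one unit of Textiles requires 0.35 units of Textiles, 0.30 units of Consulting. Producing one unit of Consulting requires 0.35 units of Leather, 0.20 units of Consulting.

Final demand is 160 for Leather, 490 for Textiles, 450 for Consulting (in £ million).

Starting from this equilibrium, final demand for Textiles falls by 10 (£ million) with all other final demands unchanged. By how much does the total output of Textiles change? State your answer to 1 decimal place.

Δx_T = -16.2

I − A =
  [   0.70     0.00    -0.35]
  [  -0.15     0.65     0.00]
  [  -0.25    -0.30     0.80]
Cofactors of I−A, C_ij = (−1)^(i+j)·(minor ij) (rows/columns in the sector order above):
  C_11 = (0.65)(0.80) − (0.00)(-0.30) = 0.5200
  C_12 = −[(-0.15)(0.80) − (0.00)(-0.25)] = 0.1200
  C_13 = (-0.15)(-0.30) − (0.65)(-0.25) = 0.2075
  C_21 = −[(0.00)(0.80) − (-0.35)(-0.30)] = 0.1050
  C_22 = (0.70)(0.80) − (-0.35)(-0.25) = 0.4725
  C_23 = −[(0.70)(-0.30) − (0.00)(-0.25)] = 0.2100
  C_31 = (0.00)(0.00) − (-0.35)(0.65) = 0.2275
  C_32 = −[(0.70)(0.00) − (-0.35)(-0.15)] = 0.0525
  C_33 = (0.70)(0.65) − (0.00)(-0.15) = 0.4550
det(I−A) = Σ_j (I−A)_1j·C_1j = (0.70)(0.5200) + (0.00)(0.1200) + (-0.35)(0.2075) = 0.291375
adj(I−A) = Cᵀ =
  [ 0.5200   0.1050   0.2275]
  [ 0.1200   0.4725   0.0525]
  [ 0.2075   0.2100   0.4550]
(I − A)⁻¹ = adj(I−A) / det(I−A) ≈
  [   1.7846     0.3604     0.7808]
  [   0.4118     1.6216     0.1802]
  [   0.7121     0.7207     1.5616]
Δx = (I − A)⁻¹ Δd with Δd having -10 in the Textiles component and 0 elsewhere.
So Δx_T = L_TT · (-10), where L_TT = adj(I−A)_TT / det(I−A) = 0.4725 / 0.291375.
Δx_T = 0.4725 × (-10) / 0.291375 = -4.725 / 0.291375 ≈ -16.2.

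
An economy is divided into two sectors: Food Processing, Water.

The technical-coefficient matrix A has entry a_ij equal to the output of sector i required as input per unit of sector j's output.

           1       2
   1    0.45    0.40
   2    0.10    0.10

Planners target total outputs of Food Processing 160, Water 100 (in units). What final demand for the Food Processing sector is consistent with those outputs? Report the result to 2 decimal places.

I − A =
  [   0.55    -0.40]
  [  -0.10     0.90]
d = (I − A) x:
  d_1 = (+0.55)·160 + (-0.40)·100 = 48.00
  d_2 = (-0.10)·160 + (+0.90)·100 = 74.00

d_1 = 48.00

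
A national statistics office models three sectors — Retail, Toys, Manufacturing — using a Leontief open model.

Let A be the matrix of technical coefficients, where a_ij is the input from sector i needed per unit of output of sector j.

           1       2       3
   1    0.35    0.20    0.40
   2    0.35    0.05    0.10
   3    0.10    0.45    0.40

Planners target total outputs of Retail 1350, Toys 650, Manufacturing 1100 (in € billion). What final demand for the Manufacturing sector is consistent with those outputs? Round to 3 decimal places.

I − A =
  [   0.65    -0.20    -0.40]
  [  -0.35     0.95    -0.10]
  [  -0.10    -0.45     0.60]
d = (I − A) x:
  d_1 = (+0.65)·1350 + (-0.20)·650 + (-0.40)·1100 = 307.500
  d_2 = (-0.35)·1350 + (+0.95)·650 + (-0.10)·1100 = 35.000
  d_3 = (-0.10)·1350 + (-0.45)·650 + (+0.60)·1100 = 232.500

d_3 = 232.500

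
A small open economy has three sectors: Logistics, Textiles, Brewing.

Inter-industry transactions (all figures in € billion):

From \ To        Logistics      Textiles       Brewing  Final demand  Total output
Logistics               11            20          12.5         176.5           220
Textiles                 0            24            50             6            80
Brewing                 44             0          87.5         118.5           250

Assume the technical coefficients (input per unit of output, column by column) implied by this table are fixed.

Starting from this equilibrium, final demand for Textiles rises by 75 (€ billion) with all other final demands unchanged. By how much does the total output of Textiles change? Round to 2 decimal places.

Δx_T = 109.72

Technical coefficients a_ij = z_ij / X_j:
  a_LL = 11/220 = 0.05, a_TL = 0/220 = 0.00, a_BL = 44/220 = 0.20
  a_LT = 20/80 = 0.25, a_TT = 24/80 = 0.30, a_BT = 0/80 = 0.00
  a_LB = 12.5/250 = 0.05, a_TB = 50/250 = 0.20, a_BB = 87.5/250 = 0.35
I − A =
  [   0.95    -0.25    -0.05]
  [   0.00     0.70    -0.20]
  [  -0.20     0.00     0.65]
Cofactors of I−A, C_ij = (−1)^(i+j)·(minor ij) (rows/columns in the sector order above):
  C_11 = (0.70)(0.65) − (-0.20)(0.00) = 0.4550
  C_12 = −[(0.00)(0.65) − (-0.20)(-0.20)] = 0.0400
  C_13 = (0.00)(0.00) − (0.70)(-0.20) = 0.1400
  C_21 = −[(-0.25)(0.65) − (-0.05)(0.00)] = 0.1625
  C_22 = (0.95)(0.65) − (-0.05)(-0.20) = 0.6075
  C_23 = −[(0.95)(0.00) − (-0.25)(-0.20)] = 0.0500
  C_31 = (-0.25)(-0.20) − (-0.05)(0.70) = 0.0850
  C_32 = −[(0.95)(-0.20) − (-0.05)(0.00)] = 0.1900
  C_33 = (0.95)(0.70) − (-0.25)(0.00) = 0.6650
det(I−A) = Σ_j (I−A)_1j·C_1j = (0.95)(0.4550) + (-0.25)(0.0400) + (-0.05)(0.1400) = 0.41525
adj(I−A) = Cᵀ =
  [ 0.4550   0.1625   0.0850]
  [ 0.0400   0.6075   0.1900]
  [ 0.1400   0.0500   0.6650]
(I − A)⁻¹ = adj(I−A) / det(I−A) ≈
  [   1.0957     0.3913     0.2047]
  [   0.0963     1.4630     0.4576]
  [   0.3371     0.1204     1.6014]
Δx = (I − A)⁻¹ Δd with Δd having +75 in the Textiles component and 0 elsewhere.
So Δx_T = L_TT · (+75), where L_TT = adj(I−A)_TT / det(I−A) = 0.6075 / 0.41525.
Δx_T = 0.6075 × (+75) / 0.41525 = 45.5625 / 0.41525 ≈ 109.72.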